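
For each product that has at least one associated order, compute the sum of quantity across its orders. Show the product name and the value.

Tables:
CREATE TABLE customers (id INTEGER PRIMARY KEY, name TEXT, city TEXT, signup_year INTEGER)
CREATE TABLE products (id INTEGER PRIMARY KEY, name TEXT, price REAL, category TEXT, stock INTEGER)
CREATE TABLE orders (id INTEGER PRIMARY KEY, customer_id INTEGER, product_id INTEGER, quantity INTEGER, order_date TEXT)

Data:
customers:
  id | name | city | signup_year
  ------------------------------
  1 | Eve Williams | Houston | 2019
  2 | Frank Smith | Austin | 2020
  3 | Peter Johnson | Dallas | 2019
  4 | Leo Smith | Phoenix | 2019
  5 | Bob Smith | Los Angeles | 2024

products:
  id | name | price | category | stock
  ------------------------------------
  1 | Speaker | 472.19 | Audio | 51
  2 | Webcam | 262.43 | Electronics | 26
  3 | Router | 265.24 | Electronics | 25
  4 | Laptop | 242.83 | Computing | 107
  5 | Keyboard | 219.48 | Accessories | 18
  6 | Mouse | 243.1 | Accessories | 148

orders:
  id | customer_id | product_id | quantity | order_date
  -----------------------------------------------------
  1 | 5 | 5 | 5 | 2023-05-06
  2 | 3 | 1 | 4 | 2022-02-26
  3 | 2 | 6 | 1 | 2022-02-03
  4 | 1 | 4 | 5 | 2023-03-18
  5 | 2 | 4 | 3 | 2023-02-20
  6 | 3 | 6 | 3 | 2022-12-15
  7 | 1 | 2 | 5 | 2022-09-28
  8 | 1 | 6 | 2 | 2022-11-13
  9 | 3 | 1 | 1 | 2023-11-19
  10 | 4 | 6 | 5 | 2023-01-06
SELECT p.name, SUM(c.quantity) AS sum_quantity FROM orders c JOIN products p ON c.product_id = p.id GROUP BY p.id, p.name

Execution result:
name | sum_quantity
Speaker | 5
Webcam | 5
Laptop | 8
Keyboard | 5
Mouse | 11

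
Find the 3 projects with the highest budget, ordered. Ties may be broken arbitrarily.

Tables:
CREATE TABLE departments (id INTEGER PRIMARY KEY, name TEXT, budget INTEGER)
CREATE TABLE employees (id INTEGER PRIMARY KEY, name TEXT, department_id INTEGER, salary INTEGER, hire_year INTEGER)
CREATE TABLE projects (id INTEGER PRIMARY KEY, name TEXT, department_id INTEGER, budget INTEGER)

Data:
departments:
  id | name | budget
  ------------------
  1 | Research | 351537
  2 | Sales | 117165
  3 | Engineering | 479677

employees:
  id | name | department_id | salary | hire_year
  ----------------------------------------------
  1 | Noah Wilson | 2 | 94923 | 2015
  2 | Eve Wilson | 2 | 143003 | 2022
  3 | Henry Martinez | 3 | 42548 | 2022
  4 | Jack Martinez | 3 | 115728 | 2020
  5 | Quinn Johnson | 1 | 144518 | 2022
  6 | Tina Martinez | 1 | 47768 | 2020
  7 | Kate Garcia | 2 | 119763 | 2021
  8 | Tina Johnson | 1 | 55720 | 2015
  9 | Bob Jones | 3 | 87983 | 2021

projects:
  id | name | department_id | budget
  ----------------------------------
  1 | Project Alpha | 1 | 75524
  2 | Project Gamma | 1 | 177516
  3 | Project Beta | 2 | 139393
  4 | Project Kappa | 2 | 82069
SELECT name, budget FROM projects ORDER BY budget DESC LIMIT 3

Execution result:
name | budget
Project Gamma | 177516
Project Beta | 139393
Project Kappa | 82069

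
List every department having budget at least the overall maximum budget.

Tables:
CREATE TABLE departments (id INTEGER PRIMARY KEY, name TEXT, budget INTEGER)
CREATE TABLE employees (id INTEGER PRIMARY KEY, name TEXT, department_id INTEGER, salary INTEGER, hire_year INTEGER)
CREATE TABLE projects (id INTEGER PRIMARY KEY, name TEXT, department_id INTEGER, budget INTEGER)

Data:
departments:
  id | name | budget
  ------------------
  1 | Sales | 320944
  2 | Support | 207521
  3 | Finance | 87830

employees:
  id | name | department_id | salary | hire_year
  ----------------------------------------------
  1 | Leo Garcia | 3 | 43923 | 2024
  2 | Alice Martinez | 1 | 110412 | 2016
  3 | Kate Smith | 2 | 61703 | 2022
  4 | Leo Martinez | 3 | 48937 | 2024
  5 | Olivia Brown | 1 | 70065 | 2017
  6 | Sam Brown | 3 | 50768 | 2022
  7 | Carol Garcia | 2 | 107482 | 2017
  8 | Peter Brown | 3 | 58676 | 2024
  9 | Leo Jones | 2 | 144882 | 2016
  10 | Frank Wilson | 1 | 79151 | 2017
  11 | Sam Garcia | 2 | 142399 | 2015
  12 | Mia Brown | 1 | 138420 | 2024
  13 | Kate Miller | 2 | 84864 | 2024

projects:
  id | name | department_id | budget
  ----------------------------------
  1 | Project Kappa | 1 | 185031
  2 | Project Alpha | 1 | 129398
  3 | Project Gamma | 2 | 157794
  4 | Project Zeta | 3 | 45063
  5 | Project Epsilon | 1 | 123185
SELECT name, budget FROM departments WHERE budget >= (SELECT MAX(budget) FROM departments)

Execution result:
name | budget
Sales | 320944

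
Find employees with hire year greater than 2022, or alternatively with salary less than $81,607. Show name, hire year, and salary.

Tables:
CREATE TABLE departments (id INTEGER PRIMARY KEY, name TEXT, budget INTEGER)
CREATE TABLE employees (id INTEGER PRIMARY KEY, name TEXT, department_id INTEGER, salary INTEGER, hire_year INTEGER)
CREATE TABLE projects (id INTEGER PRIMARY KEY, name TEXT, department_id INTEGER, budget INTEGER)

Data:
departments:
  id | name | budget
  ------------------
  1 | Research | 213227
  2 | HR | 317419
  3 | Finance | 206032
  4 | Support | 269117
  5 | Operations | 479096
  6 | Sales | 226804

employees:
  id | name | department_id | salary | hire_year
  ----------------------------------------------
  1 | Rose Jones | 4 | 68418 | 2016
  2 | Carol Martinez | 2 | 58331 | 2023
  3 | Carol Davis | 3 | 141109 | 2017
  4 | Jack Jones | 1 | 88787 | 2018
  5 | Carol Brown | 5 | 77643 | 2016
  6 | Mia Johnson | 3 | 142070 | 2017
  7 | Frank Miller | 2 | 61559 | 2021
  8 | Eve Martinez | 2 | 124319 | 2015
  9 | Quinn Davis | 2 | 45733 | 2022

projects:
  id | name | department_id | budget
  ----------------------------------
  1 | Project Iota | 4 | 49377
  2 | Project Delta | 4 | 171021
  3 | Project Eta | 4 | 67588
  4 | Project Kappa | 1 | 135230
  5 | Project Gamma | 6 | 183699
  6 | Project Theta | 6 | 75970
SELECT name, hire_year, salary FROM employees WHERE hire_year > 2022 OR salary < 81607

Execution result:
name | hire_year | salary
Rose Jones | 2016 | 68418
Carol Martinez | 2023 | 58331
Carol Brown | 2016 | 77643
Frank Miller | 2021 | 61559
Quinn Davis | 2022 | 45733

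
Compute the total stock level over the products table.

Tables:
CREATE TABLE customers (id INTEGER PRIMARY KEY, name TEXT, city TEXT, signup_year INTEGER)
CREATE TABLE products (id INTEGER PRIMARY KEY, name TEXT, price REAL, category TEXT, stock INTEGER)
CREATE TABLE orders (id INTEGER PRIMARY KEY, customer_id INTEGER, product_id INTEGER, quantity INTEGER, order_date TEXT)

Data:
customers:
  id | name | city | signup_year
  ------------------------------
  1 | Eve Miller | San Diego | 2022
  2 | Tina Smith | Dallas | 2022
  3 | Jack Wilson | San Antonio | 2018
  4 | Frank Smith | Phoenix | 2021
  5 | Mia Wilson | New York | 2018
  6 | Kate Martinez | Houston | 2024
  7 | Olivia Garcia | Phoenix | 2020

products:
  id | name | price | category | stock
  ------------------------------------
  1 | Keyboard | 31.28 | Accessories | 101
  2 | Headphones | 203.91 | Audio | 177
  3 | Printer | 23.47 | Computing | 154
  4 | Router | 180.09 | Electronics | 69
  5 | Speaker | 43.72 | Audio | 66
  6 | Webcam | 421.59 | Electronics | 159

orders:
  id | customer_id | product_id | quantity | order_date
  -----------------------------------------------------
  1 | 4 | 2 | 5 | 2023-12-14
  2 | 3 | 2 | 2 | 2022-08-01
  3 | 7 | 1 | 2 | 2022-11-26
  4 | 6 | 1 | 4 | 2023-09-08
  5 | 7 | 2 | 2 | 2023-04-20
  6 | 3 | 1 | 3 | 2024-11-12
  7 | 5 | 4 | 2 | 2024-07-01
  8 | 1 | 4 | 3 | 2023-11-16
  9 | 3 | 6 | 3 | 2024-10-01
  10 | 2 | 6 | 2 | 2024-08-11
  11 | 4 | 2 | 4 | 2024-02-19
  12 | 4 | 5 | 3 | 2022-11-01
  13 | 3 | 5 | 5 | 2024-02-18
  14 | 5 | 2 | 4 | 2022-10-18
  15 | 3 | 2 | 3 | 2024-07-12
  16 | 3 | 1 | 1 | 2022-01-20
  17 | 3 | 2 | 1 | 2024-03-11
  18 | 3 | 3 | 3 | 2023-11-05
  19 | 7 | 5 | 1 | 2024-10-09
SELECT SUM(stock) FROM products

Execution result:
726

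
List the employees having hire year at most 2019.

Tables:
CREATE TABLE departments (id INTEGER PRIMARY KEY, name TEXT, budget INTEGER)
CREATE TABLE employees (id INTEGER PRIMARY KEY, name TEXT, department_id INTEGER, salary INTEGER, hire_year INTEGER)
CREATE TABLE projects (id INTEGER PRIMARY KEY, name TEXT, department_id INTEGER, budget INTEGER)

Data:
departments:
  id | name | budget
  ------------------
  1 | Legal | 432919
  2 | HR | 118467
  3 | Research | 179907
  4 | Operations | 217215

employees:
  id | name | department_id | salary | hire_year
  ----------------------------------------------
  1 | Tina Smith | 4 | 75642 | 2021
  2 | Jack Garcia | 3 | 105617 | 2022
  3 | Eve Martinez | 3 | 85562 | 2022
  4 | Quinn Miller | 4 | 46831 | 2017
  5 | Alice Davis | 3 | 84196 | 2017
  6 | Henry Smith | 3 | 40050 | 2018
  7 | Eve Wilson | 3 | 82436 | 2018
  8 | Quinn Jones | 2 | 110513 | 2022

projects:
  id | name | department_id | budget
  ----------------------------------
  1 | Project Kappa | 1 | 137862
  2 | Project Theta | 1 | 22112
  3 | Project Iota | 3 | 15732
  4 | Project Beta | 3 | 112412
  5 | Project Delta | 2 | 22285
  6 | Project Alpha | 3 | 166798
SELECT name, hire_year FROM employees WHERE hire_year <= 2019

Execution result:
name | hire_year
Quinn Miller | 2017
Alice Davis | 2017
Henry Smith | 2018
Eve Wilson | 2018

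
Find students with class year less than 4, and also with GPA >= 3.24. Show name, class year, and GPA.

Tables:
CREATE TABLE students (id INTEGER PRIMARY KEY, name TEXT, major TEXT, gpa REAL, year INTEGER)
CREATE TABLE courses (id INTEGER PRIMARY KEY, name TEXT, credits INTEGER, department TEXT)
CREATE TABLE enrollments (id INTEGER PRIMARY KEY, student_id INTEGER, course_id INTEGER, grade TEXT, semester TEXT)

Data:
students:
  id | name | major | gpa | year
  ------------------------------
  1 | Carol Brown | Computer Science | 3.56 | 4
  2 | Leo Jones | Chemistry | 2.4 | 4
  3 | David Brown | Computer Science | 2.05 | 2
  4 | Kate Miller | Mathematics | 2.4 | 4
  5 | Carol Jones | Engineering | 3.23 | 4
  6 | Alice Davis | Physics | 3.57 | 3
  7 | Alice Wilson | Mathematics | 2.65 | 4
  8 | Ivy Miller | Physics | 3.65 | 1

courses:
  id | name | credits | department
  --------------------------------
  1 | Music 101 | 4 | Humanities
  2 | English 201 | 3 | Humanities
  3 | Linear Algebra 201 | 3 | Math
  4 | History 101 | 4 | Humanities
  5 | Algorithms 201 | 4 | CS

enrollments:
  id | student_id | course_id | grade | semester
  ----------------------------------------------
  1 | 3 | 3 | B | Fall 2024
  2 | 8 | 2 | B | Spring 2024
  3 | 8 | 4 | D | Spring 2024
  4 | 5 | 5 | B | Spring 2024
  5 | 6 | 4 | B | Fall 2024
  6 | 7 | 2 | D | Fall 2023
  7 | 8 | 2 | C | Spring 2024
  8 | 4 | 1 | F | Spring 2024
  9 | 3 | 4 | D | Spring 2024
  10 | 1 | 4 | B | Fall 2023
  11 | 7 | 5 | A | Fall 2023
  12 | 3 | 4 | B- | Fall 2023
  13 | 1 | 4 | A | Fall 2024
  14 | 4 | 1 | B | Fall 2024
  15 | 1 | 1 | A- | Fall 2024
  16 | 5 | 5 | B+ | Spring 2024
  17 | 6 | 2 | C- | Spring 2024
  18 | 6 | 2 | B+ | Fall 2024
SELECT name, year, gpa FROM students WHERE year < 4 AND gpa >= 3.24

Execution result:
name | year | gpa
Alice Davis | 3 | 3.57
Ivy Miller | 1 | 3.65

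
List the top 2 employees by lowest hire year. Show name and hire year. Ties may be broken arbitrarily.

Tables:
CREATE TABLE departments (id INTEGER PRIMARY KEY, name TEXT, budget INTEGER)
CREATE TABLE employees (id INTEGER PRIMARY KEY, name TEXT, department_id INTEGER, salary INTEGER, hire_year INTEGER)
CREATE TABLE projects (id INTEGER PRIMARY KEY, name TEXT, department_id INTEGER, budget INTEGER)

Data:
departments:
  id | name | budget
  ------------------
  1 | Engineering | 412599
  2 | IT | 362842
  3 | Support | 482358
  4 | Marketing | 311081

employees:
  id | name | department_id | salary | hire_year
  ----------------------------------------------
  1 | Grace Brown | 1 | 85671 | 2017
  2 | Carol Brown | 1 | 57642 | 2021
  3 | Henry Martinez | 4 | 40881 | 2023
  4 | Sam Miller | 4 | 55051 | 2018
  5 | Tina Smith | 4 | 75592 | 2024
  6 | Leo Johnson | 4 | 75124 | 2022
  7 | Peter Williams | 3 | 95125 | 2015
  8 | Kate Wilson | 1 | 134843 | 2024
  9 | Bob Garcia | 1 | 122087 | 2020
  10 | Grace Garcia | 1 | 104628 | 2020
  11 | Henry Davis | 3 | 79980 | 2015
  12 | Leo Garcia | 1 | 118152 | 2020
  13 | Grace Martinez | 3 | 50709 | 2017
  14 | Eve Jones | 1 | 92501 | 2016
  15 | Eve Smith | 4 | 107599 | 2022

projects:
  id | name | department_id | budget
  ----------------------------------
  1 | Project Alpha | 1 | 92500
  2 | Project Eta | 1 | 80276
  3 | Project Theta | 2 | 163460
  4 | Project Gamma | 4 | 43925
SELECT name, hire_year FROM employees ORDER BY hire_year ASC LIMIT 2

Execution result:
name | hire_year
Peter Williams | 2015
Henry Davis | 2015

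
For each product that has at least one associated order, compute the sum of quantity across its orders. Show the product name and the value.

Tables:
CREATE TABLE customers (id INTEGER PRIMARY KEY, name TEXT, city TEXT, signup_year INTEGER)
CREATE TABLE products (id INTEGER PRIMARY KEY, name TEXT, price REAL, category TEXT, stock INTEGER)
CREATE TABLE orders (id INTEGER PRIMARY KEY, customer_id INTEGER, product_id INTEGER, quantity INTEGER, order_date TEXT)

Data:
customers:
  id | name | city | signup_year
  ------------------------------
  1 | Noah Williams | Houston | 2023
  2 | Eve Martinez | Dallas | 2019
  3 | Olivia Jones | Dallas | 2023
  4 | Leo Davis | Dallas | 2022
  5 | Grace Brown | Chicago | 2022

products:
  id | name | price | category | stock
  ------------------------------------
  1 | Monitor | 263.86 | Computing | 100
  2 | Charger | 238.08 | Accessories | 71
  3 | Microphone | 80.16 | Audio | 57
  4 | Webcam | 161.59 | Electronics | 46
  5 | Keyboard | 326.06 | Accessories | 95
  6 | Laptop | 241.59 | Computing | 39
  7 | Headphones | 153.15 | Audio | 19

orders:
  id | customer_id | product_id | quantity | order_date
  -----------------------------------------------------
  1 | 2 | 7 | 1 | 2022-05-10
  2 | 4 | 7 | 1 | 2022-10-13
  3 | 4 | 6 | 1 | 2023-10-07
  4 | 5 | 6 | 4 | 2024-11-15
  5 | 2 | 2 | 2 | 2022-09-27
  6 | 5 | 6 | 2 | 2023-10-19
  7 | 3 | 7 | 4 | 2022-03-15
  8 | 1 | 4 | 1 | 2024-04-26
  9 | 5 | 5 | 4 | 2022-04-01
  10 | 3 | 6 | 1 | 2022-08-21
SELECT p.name, SUM(c.quantity) AS sum_quantity FROM orders c JOIN products p ON c.product_id = p.id GROUP BY p.id, p.name

Execution result:
name | sum_quantity
Charger | 2
Webcam | 1
Keyboard | 4
Laptop | 8
Headphones | 6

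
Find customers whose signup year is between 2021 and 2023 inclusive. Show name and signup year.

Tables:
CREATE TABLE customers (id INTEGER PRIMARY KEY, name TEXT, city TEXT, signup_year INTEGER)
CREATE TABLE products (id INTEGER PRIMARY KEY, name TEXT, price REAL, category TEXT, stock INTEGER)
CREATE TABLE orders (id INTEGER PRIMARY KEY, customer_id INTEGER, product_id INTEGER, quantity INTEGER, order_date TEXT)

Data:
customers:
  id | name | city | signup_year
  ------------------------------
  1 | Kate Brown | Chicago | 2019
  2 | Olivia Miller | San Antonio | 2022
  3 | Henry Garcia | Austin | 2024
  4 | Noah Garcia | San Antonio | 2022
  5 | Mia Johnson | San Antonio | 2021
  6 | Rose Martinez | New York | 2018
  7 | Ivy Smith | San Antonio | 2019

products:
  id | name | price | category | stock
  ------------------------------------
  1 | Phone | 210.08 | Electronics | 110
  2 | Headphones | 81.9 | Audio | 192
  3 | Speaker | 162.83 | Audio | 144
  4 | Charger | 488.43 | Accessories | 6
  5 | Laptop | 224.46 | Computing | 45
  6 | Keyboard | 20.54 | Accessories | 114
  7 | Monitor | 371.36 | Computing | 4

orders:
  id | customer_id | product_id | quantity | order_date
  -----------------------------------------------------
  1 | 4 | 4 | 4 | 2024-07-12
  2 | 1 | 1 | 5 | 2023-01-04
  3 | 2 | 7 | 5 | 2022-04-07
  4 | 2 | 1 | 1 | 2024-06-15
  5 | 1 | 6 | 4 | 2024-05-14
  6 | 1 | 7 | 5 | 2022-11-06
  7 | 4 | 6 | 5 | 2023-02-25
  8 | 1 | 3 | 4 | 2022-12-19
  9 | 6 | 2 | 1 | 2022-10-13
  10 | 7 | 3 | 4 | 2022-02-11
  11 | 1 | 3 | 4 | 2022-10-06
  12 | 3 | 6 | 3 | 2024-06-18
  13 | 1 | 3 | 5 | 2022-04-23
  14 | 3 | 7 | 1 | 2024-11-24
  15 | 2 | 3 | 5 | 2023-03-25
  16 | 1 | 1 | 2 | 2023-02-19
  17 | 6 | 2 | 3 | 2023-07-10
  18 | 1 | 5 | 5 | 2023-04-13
SELECT name, signup_year FROM customers WHERE signup_year BETWEEN 2021 AND 2023

Execution result:
name | signup_year
Olivia Miller | 2022
Noah Garcia | 2022
Mia Johnson | 2021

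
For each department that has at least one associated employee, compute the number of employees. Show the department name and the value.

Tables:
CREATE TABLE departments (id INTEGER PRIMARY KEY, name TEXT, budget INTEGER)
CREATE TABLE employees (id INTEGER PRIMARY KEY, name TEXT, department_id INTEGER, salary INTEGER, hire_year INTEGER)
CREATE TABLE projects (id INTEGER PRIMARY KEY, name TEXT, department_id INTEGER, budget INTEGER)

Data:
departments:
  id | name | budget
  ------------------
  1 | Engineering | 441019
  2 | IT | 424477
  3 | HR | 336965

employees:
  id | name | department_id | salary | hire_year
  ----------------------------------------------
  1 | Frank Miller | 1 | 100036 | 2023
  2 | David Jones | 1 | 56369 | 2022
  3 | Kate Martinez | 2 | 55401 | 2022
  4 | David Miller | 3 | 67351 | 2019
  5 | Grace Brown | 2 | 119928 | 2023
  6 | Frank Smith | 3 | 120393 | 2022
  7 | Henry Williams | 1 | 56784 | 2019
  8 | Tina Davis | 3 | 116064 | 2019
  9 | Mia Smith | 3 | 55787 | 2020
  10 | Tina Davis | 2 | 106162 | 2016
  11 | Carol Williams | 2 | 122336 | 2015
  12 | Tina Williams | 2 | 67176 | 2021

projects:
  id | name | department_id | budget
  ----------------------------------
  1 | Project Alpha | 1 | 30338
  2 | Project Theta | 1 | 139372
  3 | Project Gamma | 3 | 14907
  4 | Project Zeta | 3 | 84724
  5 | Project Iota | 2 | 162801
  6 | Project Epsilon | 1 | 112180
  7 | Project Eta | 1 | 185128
SELECT p.name, COUNT(*) AS n FROM employees c JOIN departments p ON c.department_id = p.id GROUP BY p.id, p.name

Execution result:
name | n
Engineering | 3
IT | 5
HR | 4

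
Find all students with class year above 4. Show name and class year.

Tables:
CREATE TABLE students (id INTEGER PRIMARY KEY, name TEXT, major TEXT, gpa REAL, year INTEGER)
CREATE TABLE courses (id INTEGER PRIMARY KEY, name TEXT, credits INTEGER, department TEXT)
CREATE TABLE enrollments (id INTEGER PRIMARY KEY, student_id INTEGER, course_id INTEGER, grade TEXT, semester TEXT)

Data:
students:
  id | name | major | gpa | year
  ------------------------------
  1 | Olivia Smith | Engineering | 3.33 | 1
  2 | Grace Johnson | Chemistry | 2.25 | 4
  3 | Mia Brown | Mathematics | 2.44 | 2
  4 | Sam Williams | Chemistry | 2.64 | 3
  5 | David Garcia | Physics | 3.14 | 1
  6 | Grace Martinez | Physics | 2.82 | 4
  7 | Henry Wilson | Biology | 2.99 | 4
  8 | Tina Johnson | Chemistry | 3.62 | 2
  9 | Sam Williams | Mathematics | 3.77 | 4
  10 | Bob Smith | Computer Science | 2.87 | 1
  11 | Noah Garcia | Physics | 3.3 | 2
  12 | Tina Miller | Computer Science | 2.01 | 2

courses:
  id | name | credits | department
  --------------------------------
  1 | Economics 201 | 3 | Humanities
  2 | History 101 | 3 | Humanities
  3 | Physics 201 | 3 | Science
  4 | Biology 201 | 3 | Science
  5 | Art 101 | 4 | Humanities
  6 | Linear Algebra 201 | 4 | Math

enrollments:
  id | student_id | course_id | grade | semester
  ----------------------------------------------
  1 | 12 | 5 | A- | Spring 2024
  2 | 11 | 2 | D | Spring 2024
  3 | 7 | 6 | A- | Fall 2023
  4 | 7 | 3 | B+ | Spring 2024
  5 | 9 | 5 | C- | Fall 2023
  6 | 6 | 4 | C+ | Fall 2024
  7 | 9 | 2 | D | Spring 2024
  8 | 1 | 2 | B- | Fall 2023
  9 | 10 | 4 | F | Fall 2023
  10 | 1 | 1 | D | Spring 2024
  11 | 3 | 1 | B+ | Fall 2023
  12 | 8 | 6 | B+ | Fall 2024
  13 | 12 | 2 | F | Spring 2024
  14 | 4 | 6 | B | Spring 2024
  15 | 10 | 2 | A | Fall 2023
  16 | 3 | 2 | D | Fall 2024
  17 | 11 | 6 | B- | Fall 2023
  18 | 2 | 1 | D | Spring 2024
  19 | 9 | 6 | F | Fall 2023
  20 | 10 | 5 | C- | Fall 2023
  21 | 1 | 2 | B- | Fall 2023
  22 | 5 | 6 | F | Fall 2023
SELECT name, year FROM students WHERE year > 4

Execution result:
(no rows)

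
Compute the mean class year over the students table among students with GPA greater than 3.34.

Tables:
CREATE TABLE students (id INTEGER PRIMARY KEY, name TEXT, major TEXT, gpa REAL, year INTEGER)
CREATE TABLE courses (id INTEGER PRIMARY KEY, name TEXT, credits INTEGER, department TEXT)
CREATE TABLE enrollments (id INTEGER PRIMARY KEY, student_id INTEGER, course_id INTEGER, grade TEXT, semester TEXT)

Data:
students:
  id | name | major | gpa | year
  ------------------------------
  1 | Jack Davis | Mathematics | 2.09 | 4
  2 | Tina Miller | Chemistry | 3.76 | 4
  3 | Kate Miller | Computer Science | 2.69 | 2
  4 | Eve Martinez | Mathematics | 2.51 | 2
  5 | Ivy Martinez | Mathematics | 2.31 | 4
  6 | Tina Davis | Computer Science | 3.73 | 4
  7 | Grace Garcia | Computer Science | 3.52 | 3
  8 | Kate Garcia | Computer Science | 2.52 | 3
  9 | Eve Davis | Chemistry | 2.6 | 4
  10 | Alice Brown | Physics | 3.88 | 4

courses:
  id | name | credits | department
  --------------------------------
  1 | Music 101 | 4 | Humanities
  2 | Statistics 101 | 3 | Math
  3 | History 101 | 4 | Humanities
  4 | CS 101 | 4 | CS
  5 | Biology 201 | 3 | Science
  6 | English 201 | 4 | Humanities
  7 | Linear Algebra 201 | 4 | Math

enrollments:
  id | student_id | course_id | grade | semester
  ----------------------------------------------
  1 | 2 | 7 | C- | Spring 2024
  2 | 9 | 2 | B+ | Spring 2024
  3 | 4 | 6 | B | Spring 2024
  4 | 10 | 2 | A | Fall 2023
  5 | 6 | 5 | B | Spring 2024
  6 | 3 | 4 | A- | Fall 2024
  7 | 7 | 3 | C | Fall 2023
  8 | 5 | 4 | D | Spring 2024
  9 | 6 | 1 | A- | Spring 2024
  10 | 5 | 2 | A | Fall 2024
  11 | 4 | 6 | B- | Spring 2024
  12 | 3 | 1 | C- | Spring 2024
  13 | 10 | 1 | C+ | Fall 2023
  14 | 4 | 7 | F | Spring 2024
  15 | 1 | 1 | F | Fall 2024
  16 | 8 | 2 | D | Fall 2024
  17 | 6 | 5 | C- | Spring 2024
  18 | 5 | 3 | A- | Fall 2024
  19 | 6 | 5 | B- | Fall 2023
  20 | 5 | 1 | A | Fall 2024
SELECT AVG(year) FROM students WHERE gpa > 3.34

Execution result:
3.75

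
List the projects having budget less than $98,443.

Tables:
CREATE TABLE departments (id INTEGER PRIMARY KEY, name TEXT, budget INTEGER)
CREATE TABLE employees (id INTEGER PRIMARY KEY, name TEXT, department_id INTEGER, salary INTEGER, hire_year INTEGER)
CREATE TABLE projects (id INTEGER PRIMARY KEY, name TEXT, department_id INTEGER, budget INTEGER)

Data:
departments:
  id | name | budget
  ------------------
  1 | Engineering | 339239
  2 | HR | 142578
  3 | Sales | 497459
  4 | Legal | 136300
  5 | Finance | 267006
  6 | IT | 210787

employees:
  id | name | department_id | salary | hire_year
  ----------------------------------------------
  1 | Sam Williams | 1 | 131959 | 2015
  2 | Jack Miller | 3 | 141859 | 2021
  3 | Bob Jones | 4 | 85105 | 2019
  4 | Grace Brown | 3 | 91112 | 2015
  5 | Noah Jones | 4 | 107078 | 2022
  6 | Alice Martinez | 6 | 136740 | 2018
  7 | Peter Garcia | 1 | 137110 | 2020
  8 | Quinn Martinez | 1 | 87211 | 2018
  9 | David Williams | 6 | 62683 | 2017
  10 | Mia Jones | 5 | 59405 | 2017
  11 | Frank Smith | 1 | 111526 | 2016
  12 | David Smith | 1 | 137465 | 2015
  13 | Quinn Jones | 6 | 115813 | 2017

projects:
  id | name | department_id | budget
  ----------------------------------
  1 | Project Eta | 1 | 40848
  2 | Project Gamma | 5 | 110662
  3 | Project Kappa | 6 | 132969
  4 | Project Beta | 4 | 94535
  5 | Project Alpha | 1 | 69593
SELECT name, budget FROM projects WHERE budget < 98443

Execution result:
name | budget
Project Eta | 40848
Project Beta | 94535
Project Alpha | 69593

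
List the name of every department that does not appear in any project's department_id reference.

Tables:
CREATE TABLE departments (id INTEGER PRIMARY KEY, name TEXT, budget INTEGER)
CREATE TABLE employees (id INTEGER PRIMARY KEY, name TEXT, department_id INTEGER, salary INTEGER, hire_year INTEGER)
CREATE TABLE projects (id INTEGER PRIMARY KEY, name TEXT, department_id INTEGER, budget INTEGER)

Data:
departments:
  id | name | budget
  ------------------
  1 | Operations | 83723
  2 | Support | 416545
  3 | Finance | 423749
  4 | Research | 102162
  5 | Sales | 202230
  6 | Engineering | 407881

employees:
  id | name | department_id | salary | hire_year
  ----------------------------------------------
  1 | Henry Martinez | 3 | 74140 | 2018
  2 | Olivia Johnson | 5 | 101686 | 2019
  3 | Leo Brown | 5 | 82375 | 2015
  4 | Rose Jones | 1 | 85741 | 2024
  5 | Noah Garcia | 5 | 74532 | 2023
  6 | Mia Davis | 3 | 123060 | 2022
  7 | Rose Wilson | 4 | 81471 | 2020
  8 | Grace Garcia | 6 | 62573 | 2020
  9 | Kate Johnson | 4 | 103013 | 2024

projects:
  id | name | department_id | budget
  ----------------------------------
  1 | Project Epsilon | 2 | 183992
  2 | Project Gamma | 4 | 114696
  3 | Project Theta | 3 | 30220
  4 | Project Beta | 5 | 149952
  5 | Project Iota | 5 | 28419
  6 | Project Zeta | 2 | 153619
SELECT p.name FROM departments p LEFT JOIN projects c ON c.department_id = p.id WHERE c.id IS NULL

Execution result:
name
Operations
Engineering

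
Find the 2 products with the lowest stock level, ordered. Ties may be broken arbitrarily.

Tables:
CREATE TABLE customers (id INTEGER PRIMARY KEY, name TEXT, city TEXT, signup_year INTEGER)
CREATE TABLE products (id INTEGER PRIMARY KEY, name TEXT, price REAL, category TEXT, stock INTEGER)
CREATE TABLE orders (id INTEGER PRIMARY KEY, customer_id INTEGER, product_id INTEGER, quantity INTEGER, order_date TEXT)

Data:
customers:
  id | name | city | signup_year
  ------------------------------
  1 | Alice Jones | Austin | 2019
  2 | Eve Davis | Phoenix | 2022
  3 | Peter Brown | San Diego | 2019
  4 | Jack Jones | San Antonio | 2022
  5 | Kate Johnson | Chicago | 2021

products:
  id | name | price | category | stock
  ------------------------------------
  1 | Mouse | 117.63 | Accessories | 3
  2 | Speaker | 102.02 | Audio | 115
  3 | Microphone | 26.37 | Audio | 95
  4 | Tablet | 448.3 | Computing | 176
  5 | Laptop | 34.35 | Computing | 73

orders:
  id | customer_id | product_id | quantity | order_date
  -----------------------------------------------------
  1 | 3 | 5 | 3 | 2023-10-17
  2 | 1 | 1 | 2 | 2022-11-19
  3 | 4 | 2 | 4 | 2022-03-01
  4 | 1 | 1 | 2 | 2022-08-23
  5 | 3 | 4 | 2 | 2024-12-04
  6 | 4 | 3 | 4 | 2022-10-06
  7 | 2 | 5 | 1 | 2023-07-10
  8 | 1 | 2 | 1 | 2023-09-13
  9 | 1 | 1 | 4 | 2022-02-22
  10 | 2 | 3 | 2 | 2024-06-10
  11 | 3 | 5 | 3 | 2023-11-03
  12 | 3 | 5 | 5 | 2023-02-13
SELECT name, stock FROM products ORDER BY stock ASC LIMIT 2

Execution result:
name | stock
Mouse | 3
Laptop | 73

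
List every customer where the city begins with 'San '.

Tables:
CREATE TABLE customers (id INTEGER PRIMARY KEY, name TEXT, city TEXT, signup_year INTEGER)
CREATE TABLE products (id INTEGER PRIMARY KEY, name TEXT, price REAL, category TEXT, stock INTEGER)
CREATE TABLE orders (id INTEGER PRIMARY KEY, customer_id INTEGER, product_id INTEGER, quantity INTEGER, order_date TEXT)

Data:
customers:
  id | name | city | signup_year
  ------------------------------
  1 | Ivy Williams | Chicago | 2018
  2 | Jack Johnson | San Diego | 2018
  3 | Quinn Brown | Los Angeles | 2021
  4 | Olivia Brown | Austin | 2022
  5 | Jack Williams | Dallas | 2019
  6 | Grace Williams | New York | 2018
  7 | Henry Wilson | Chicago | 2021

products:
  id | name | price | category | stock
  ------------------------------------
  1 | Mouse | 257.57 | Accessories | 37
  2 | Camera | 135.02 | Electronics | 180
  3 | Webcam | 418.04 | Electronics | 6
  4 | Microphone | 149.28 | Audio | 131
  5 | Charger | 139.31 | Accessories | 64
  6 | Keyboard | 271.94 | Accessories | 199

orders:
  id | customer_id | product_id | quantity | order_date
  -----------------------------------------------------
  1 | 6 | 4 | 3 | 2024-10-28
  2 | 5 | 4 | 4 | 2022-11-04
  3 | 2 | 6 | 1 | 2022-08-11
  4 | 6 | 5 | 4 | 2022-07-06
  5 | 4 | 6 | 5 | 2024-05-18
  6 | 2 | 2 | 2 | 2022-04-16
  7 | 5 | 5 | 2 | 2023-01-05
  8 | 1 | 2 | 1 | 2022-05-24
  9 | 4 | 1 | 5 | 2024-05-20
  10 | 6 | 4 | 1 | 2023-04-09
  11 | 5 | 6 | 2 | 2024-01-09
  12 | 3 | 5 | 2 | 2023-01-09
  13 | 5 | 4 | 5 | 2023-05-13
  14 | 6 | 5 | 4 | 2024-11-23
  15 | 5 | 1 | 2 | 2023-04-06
SELECT name, city FROM customers WHERE city LIKE 'San %'

Execution result:
name | city
Jack Johnson | San Diego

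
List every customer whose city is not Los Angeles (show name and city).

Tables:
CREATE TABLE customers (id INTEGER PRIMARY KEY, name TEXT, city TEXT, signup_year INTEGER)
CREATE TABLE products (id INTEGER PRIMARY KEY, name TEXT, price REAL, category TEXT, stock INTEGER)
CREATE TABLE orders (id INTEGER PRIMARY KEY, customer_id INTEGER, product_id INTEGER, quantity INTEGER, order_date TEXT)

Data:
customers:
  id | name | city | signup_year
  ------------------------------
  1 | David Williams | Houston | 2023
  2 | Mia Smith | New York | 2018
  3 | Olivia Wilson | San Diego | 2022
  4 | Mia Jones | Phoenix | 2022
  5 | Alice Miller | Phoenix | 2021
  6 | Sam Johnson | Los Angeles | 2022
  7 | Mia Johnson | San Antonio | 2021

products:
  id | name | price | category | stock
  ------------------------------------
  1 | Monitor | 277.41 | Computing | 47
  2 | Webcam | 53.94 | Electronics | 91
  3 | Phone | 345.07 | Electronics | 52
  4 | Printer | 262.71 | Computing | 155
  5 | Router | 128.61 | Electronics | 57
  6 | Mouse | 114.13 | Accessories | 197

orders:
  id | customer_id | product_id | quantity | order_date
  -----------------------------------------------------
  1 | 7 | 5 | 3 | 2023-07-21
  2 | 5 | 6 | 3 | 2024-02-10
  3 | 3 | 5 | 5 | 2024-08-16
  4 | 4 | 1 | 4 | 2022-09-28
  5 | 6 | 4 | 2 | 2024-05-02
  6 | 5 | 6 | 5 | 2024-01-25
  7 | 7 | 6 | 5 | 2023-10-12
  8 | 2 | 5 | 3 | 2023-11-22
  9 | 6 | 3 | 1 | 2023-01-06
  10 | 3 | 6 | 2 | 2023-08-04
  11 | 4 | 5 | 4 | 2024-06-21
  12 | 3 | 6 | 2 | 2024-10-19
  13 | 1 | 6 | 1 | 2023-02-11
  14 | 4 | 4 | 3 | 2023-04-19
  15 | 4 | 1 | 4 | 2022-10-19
SELECT name, city FROM customers WHERE city <> 'Los Angeles'

Execution result:
name | city
David Williams | Houston
Mia Smith | New York
Olivia Wilson | San Diego
Mia Jones | Phoenix
Alice Miller | Phoenix
Mia Johnson | San Antonio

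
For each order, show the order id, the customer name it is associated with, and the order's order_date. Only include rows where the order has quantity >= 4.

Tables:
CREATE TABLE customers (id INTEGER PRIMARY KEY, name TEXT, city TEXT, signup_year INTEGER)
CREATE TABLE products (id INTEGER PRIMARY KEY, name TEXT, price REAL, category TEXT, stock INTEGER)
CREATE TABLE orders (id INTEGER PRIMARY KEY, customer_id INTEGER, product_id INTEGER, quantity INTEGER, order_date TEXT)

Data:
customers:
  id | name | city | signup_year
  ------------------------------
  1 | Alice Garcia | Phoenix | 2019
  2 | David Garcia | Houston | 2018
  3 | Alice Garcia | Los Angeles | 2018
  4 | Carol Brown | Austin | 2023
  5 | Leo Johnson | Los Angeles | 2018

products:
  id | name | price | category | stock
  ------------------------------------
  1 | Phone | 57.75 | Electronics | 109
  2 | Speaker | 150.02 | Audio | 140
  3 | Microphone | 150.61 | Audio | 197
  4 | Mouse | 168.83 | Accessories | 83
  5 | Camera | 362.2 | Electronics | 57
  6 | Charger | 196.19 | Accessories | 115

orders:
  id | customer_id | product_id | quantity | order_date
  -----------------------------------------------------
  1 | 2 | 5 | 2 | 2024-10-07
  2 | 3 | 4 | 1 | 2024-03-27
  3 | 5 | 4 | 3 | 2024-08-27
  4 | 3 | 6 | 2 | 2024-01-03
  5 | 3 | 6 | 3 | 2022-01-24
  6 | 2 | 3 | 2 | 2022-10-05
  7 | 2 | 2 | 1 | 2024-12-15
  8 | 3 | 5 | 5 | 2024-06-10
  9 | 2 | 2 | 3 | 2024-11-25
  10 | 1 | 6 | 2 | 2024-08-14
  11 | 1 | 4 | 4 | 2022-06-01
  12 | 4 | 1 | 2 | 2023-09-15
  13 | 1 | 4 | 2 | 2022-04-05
SELECT c.id, p.name AS customer, c.order_date FROM orders c JOIN customers p ON c.customer_id = p.id WHERE c.quantity >= 4

Execution result:
id | customer | order_date
8 | Alice Garcia | 2024-06-10
11 | Alice Garcia | 2022-06-01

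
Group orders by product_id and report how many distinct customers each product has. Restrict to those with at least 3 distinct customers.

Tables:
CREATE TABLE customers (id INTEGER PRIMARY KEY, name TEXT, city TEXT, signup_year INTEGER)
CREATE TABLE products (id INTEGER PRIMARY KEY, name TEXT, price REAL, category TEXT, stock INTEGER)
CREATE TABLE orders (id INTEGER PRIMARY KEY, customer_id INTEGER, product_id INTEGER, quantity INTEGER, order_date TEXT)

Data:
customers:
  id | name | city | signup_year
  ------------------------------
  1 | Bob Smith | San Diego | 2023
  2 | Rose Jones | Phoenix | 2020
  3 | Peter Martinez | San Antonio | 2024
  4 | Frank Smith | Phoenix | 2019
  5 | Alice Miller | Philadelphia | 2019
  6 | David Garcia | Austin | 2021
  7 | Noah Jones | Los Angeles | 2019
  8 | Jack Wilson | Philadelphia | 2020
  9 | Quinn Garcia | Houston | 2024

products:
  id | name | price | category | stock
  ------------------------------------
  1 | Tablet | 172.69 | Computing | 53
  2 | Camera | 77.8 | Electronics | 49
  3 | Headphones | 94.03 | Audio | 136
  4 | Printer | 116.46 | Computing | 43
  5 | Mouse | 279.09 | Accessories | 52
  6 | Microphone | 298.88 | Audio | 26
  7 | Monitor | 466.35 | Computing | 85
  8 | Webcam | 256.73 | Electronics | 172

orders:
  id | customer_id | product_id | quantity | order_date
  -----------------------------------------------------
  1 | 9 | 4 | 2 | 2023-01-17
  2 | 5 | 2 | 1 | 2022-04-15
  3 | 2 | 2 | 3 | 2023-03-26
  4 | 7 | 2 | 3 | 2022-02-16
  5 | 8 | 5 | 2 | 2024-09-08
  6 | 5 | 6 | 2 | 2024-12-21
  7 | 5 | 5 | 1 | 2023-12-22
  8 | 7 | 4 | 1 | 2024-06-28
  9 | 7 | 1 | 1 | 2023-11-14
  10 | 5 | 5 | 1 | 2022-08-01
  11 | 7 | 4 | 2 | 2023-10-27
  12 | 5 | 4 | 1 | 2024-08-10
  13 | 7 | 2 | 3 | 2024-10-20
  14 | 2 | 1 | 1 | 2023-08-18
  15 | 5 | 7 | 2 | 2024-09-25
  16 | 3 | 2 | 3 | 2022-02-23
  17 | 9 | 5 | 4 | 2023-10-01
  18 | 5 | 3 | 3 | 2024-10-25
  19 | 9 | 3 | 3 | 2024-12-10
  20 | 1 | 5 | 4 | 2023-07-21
SELECT product_id, COUNT(DISTINCT customer_id) AS distinct_customer_count FROM orders GROUP BY product_id HAVING COUNT(DISTINCT customer_id) >= 3

Execution result:
product_id | distinct_customer_count
2 | 4
4 | 3
5 | 4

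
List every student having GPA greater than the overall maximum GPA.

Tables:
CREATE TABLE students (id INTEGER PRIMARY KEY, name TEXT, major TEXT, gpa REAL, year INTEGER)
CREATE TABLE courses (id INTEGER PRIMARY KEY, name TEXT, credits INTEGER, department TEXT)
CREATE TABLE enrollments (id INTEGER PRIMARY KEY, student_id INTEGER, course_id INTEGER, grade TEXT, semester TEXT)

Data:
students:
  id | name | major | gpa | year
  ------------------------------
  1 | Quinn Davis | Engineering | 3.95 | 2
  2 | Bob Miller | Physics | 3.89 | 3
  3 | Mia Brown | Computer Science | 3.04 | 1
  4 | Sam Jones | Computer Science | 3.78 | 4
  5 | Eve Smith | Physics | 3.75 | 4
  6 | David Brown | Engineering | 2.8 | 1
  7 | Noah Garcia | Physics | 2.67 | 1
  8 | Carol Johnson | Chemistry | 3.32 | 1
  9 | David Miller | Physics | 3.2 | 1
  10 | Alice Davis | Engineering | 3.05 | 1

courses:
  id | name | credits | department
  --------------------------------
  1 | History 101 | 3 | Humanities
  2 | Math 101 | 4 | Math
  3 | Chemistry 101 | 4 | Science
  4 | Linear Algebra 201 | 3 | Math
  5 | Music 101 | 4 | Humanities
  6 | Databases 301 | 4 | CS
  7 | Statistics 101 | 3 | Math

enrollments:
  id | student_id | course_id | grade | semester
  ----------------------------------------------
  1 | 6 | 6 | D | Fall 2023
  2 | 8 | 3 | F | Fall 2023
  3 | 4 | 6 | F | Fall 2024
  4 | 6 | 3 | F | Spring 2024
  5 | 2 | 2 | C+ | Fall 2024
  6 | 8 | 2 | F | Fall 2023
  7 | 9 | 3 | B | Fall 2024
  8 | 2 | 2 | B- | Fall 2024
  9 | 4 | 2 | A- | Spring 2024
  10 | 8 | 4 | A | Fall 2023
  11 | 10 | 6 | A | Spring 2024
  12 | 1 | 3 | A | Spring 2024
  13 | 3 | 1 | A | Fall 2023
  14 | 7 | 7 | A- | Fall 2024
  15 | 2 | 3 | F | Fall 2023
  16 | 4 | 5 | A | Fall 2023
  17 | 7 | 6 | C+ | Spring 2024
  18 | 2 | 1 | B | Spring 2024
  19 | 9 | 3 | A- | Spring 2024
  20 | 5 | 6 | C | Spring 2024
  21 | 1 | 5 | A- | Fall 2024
SELECT name, gpa FROM students WHERE gpa > (SELECT MAX(gpa) FROM students)

Execution result:
(no rows)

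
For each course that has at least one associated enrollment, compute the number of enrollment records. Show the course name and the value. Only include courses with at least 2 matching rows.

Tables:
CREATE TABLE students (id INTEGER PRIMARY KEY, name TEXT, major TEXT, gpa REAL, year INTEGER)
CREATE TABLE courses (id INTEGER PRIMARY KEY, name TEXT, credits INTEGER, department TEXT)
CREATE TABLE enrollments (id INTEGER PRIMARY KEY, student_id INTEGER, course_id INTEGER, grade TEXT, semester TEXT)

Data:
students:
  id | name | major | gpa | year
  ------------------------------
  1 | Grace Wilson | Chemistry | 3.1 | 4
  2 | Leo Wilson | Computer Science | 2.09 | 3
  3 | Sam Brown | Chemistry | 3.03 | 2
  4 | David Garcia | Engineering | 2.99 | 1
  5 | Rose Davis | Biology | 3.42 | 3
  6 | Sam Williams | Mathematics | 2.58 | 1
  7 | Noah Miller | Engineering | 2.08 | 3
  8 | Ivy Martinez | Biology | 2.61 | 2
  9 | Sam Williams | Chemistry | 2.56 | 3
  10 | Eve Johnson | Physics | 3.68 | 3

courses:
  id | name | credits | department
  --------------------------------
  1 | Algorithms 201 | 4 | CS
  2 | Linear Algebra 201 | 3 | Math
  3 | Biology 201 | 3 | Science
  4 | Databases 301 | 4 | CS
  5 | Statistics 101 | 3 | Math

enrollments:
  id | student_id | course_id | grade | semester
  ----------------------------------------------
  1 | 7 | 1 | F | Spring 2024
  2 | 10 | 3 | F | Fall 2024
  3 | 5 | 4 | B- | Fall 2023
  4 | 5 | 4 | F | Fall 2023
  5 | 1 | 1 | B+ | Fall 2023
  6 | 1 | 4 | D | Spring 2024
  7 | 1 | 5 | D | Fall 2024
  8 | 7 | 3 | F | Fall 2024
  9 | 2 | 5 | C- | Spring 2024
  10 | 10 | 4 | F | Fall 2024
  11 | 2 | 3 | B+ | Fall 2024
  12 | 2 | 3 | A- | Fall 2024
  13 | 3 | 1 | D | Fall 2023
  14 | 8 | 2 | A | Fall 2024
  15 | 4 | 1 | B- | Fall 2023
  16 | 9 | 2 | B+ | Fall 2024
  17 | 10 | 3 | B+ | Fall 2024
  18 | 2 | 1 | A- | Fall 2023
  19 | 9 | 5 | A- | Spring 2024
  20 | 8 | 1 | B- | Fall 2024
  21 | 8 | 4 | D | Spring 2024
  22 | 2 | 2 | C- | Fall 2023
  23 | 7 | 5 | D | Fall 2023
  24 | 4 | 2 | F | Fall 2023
SELECT p.name, COUNT(*) AS n FROM enrollments c JOIN courses p ON c.course_id = p.id GROUP BY p.id, p.name HAVING COUNT(*) >= 2

Execution result:
name | n
Algorithms 201 | 6
Linear Algebra 201 | 4
Biology 201 | 5
Databases 301 | 5
Statistics 101 | 4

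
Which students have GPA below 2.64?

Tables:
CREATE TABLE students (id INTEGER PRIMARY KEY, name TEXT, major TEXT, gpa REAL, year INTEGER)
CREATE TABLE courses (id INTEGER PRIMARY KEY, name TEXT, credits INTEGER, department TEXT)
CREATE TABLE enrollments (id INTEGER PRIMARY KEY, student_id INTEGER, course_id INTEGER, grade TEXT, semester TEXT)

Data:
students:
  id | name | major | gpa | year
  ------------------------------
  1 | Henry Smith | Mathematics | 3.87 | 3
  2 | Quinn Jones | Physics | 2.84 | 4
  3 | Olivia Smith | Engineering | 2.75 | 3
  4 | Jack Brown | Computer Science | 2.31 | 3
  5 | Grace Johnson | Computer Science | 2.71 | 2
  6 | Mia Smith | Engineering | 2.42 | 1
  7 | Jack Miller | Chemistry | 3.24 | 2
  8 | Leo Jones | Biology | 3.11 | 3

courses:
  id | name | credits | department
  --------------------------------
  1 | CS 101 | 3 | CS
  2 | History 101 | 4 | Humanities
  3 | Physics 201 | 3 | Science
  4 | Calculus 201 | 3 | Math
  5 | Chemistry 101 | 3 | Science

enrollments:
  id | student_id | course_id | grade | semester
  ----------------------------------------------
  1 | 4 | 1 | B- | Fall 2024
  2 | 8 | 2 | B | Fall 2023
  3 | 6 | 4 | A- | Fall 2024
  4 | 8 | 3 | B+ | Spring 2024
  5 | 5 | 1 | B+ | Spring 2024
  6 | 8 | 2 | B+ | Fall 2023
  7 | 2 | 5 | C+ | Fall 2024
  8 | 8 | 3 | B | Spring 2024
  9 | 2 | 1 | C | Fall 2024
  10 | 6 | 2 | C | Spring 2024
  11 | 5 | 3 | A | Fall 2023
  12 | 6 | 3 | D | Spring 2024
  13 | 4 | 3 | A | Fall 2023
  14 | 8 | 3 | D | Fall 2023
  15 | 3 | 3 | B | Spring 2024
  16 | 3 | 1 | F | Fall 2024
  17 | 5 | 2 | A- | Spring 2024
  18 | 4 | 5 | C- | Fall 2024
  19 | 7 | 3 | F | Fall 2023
SELECT name, gpa FROM students WHERE gpa < 2.64

Execution result:
name | gpa
Jack Brown | 2.31
Mia Smith | 2.42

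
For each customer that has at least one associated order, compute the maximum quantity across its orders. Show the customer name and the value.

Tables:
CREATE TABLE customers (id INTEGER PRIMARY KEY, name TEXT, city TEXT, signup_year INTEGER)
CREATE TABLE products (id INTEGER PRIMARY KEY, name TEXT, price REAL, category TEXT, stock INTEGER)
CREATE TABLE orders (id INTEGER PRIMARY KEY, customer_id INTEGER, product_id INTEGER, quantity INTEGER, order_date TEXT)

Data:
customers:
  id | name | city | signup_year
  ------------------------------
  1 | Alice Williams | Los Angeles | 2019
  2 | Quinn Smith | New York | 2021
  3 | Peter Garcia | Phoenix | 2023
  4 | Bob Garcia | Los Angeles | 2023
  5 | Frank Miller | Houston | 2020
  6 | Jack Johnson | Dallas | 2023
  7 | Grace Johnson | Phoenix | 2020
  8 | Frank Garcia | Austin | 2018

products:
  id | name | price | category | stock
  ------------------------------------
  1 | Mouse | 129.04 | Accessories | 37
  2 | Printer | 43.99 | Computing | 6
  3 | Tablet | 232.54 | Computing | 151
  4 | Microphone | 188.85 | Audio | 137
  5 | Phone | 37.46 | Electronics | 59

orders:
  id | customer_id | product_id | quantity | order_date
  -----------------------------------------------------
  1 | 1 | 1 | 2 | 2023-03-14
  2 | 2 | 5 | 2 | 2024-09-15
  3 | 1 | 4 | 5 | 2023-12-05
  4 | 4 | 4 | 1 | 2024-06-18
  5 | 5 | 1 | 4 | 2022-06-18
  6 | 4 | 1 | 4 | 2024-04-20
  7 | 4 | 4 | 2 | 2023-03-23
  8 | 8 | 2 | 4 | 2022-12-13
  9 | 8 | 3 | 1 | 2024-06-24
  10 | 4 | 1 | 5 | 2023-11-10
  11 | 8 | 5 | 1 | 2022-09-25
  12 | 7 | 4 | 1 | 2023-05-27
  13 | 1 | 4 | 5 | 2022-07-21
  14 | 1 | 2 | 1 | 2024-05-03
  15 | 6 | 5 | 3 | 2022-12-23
SELECT p.name, MAX(c.quantity) AS max_quantity FROM orders c JOIN customers p ON c.customer_id = p.id GROUP BY p.id, p.name

Execution result:
name | max_quantity
Alice Williams | 5
Quinn Smith | 2
Bob Garcia | 5
Frank Miller | 4
Jack Johnson | 3
Grace Johnson | 1
Frank Garcia | 4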